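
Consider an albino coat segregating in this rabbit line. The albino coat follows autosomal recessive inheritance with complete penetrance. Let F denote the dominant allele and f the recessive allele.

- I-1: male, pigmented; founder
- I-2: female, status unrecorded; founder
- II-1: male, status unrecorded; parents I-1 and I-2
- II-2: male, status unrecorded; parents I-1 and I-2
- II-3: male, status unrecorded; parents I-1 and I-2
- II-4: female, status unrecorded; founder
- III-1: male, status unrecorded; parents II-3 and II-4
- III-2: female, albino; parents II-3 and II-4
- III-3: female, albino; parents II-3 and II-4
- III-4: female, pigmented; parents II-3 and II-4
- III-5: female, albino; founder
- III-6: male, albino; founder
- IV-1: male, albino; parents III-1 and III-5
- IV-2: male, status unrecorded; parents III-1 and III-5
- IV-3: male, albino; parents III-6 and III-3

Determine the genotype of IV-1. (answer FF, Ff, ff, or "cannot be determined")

IV-1 is albino, so IV-1 is ff.

ff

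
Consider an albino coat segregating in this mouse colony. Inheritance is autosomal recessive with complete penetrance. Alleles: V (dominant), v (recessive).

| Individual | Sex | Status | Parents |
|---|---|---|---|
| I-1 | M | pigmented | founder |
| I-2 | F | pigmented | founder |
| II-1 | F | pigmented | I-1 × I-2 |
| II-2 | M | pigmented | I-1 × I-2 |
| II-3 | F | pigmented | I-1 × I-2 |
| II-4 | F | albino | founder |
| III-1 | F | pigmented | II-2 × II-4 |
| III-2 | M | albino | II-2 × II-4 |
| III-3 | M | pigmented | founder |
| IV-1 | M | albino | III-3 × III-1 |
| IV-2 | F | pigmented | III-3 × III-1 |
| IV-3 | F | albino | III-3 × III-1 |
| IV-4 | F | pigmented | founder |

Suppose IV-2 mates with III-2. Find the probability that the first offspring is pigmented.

2/3

III-3 is pigmented so carries V and passed v to IV-1 (vv), so III-3 is Vv.
III-1 is pigmented so carries V and received v from II-4 (vv), so III-1 is Vv.
IV-2 is a pigmented offspring of III-3 (Vv) × III-1 (Vv), whose cross gives 1/4 VV : 1/2 Vv : 1/4 vv; conditioning on being pigmented, IV-2 is VV with probability 1/3, Vv with probability 2/3.
III-2 is albino, so III-2 is vv.
Summing over parental genotype combinations, P(offspring is pigmented) = 1/3·1 + 2/3·1/2 = 2/3.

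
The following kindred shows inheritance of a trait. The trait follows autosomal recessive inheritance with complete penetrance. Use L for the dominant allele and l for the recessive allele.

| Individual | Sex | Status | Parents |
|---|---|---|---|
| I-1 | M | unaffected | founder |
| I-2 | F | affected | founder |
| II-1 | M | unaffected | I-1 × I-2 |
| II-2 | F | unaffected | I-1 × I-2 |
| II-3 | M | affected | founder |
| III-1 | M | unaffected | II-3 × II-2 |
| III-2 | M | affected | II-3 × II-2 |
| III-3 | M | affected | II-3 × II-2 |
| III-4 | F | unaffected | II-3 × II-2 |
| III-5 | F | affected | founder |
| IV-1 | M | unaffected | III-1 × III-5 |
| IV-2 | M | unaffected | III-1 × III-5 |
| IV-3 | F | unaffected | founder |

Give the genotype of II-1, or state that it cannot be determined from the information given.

From phenotype alone, II-1 is LL or Ll.
II-1 is unaffected so carries L and received l from I-2 (ll), so II-1 is Ll.

Ll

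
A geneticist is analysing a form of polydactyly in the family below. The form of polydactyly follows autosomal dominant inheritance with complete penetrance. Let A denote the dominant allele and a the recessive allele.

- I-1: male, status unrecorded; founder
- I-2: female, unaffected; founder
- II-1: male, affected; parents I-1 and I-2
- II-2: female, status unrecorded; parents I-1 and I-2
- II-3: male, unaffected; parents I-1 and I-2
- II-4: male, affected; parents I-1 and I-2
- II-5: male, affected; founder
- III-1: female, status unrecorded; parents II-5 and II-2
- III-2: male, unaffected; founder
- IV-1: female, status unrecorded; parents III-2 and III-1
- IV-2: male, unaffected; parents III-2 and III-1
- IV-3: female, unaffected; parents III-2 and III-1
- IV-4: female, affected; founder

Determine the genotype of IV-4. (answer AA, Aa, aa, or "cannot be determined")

cannot be determined

IV-4's phenotype allows AA or Aa, and no parent or child forces a single allele at both positions; consistent genotype assignments exist with IV-4 as AA or Aa.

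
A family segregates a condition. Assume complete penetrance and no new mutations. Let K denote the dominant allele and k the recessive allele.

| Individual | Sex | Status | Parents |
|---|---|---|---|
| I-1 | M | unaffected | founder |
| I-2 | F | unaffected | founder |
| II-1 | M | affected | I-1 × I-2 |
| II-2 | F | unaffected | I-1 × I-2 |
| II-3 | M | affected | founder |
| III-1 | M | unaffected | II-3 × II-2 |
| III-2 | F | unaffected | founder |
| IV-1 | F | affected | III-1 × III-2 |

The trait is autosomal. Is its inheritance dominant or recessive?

I-1 and I-2 are both unaffected yet have an affected child II-1. Under dominance, an affected child requires at least one affected parent, so the trait cannot be dominant.

recessive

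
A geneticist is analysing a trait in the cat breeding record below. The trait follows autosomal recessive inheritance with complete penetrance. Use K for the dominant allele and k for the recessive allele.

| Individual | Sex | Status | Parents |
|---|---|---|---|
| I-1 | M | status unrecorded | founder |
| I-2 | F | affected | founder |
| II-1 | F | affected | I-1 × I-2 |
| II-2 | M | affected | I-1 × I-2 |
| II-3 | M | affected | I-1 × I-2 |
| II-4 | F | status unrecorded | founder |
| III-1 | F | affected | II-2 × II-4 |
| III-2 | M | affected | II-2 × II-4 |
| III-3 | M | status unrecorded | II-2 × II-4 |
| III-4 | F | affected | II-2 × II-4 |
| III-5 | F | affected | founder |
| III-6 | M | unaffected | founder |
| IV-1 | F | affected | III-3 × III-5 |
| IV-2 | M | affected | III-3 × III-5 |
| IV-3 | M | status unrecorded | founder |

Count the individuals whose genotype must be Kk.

0

No individual's genotype is forced to Kk by the pedigree, so the count is 0.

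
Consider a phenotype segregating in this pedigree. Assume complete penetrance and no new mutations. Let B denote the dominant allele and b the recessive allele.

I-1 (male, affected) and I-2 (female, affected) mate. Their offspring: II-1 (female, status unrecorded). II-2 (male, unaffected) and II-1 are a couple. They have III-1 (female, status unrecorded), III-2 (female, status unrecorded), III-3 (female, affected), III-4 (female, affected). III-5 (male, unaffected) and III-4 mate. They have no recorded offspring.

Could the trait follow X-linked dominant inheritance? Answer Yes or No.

A consistent assignment under X-linked dominant exists: I-1 X^B Y, I-2 X^B X^B, II-1 X^B X^B, II-2 X^b Y, III-1 X^B X^b, III-2 X^B X^b, III-3 X^B X^b, III-4 X^B X^b, III-5 X^b Y.
In this assignment every recorded phenotype matches its genotype and every non-founder's genotype is obtainable from its parents' genotypes, so the pedigree is consistent.

Yes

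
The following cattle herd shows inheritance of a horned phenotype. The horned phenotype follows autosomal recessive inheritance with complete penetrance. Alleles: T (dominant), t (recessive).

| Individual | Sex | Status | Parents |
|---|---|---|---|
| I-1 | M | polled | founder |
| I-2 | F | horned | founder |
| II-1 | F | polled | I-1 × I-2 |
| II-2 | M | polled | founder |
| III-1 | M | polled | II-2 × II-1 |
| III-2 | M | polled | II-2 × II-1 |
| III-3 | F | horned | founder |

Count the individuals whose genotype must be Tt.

1

Obligate heterozygotes: II-1 is polled so carries T and received t from I-2 (tt), so II-1 is Tt.
Every other individual is either homozygous by phenotype or has at least one consistent homozygous assignment, so the count is 1.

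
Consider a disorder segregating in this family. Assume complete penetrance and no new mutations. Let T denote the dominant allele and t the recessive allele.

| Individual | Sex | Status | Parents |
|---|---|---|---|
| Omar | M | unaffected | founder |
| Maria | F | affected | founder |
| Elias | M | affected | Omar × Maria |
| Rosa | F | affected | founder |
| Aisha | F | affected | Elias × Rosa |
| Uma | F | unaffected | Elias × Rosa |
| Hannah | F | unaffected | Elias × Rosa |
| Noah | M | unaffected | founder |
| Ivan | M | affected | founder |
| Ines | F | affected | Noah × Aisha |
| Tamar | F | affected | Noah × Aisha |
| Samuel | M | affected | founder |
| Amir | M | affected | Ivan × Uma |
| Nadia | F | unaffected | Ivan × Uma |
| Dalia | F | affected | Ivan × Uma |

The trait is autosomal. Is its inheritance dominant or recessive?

dominant

Elias and Rosa are both affected yet have an unaffected child Uma. Under a recessive model two affected parents are homozygous and every child would be affected, so the trait cannot be recessive.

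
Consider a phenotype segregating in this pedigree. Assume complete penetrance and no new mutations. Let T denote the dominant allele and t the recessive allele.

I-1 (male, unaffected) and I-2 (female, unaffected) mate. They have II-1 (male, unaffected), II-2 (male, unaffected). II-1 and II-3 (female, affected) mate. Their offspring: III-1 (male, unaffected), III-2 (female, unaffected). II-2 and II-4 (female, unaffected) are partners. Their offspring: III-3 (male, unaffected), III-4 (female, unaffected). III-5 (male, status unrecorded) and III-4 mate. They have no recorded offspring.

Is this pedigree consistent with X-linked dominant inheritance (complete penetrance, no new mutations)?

A consistent assignment under X-linked dominant exists: I-1 X^t Y, I-2 X^t X^t, II-1 X^t Y, II-2 X^t Y, II-3 X^T X^t, II-4 X^t X^t, III-1 X^t Y, III-2 X^t X^t, III-3 X^t Y, III-4 X^t X^t, III-5 X^T Y.
In this assignment every recorded phenotype matches its genotype and every non-founder's genotype is obtainable from its parents' genotypes, so the pedigree is consistent.

Yes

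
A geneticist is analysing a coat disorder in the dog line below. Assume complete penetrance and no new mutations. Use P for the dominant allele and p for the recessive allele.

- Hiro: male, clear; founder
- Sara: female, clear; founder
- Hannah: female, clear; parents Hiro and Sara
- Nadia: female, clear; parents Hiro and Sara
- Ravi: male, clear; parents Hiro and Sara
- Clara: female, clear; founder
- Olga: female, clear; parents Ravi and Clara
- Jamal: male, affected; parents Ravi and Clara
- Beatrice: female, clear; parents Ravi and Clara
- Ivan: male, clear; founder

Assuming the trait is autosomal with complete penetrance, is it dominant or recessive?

recessive

Ravi and Clara are both clear yet have an affected child Jamal. Under dominance, an affected child requires at least one affected parent, so the trait cannot be dominant.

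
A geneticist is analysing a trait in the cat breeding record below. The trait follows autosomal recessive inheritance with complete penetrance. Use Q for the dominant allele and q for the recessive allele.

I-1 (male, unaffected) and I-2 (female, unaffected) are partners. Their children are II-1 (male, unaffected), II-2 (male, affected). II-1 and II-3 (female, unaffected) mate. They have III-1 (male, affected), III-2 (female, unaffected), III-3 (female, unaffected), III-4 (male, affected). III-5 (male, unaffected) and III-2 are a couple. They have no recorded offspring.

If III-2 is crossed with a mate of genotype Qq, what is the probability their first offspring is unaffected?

5/6

II-1 is unaffected so carries Q and passed q to III-1 (qq), so II-1 is Qq.
II-3 is unaffected so carries Q and passed q to III-1 (qq), so II-3 is Qq.
III-2 is an unaffected offspring of II-1 (Qq) × II-3 (Qq), whose cross gives 1/4 QQ : 1/2 Qq : 1/4 qq; conditioning on being unaffected, III-2 is QQ with probability 1/3, Qq with probability 2/3.
Summing over parental genotype combinations, P(offspring is unaffected) = 1/3·1 + 2/3·3/4 = 5/6.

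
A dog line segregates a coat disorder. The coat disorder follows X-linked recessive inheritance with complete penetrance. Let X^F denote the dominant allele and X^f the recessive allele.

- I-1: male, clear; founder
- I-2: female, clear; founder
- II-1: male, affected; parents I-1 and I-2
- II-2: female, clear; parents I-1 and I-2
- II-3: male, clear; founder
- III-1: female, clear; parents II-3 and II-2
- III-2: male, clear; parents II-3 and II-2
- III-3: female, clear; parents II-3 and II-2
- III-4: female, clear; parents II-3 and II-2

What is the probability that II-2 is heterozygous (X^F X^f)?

1/3

I-1 is clear, so I-1 is X^F Y.
I-2 is clear so carries F and passed f to II-1 (X^f Y), so I-2 is X^F X^f.
Their cross gives offspring ratios 1/2 X^F X^F : 1/2 X^F X^f. Conditioning on II-2 being clear, P(X^F X^f) = 1/2 / 1 = 1/2 before taking II-2's own offspring into account.
II-3 is clear, so II-3 is X^F Y.
Now use II-2's offspring. Probability of each recorded status — clear son III-2: 1/2 if II-2 is X^F X^f, 1 if X^F X^F. (III-1, III-3, III-4: equally likely either way, so uninformative.)
Bayes: P(X^F X^f) = 1/2·1/2 / (1/2·1/2 + 1/2·1) = 1/3.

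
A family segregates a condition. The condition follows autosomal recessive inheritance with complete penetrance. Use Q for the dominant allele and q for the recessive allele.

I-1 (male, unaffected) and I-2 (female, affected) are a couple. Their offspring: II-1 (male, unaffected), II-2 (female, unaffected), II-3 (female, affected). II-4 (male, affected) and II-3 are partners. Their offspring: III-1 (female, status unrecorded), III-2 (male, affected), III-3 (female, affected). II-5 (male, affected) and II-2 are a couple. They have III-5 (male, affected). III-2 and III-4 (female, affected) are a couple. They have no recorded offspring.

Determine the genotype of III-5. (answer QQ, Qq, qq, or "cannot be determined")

III-5 is affected, so III-5 is qq.

qq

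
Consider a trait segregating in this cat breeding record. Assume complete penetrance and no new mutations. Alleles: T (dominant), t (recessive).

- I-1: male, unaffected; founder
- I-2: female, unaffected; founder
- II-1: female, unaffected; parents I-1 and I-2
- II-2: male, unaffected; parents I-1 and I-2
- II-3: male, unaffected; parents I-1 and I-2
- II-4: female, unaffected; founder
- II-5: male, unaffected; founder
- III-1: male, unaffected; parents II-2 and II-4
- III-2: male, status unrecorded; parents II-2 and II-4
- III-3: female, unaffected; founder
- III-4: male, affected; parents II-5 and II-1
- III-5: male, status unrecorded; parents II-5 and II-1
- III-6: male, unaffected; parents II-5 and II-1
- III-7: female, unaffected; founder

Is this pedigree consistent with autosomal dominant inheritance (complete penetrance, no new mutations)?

No

Under autosomal dominant, III-4 (affected, male) cannot arise from II-5 (unaffected) × II-1 (unaffected).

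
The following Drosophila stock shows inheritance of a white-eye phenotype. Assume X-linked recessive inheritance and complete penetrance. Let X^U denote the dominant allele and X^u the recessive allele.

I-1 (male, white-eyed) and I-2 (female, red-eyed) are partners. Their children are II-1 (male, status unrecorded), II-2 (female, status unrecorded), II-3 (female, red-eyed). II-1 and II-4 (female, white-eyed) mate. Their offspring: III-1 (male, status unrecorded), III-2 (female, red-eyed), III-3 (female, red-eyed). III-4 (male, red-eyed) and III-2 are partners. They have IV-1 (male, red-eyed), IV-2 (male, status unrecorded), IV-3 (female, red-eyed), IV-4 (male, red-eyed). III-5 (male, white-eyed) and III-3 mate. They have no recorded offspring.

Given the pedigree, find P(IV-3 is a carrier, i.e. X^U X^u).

1/2

III-4 is red-eyed, so III-4 is X^U Y.
III-2 is red-eyed so carries U and received u from II-4 (X^u X^u), so III-2 is X^U X^u.
Their cross gives offspring ratios 1/2 X^U X^U : 1/2 X^U X^u. Conditioning on IV-3 being red-eyed, P(X^U X^u) = 1/2 / 1 = 1/2.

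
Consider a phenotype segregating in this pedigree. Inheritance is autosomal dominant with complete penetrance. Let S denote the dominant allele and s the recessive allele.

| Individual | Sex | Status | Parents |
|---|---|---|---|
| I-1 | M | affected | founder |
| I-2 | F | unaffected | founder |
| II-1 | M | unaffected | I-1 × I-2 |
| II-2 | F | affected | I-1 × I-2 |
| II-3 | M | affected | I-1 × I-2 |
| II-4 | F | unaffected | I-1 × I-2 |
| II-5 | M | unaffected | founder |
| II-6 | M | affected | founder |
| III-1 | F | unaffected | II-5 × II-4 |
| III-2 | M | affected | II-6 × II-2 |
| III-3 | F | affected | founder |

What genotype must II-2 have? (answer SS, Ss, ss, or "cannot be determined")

From phenotype alone, II-2 is SS or Ss.
II-2 is affected so carries S and received s from I-2 (ss), so II-2 is Ss.

Ss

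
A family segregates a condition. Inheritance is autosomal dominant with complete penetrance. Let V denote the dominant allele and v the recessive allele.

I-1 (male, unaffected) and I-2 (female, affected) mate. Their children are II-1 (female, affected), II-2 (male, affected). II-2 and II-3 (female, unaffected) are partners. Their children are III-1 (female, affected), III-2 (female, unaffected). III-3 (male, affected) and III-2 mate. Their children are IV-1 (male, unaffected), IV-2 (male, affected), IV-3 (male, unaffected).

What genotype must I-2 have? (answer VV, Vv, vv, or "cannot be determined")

cannot be determined

I-2's phenotype allows VV or Vv, and no parent or child forces a single allele at both positions; consistent genotype assignments exist with I-2 as VV or Vv.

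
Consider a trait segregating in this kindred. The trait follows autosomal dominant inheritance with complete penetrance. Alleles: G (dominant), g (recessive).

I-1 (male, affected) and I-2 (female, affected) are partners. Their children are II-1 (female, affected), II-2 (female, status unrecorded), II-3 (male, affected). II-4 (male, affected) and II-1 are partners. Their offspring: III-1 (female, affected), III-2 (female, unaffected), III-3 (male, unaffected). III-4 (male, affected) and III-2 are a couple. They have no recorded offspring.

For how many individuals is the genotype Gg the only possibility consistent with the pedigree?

Obligate heterozygotes: II-1 is affected so carries G and passed g to III-2 (gg), so II-1 is Gg; II-4 is affected so carries G and passed g to III-2 (gg), so II-4 is Gg.
Every other individual is either homozygous by phenotype or has at least one consistent homozygous assignment, so the count is 2.

2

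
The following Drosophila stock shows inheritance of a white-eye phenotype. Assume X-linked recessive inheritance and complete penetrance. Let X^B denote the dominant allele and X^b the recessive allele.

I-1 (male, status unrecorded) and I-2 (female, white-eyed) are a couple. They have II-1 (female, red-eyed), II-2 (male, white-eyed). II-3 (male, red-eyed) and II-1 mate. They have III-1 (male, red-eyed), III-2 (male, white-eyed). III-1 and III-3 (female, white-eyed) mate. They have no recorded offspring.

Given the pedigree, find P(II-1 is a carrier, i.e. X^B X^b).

II-1 is red-eyed so carries B and received b from I-2 (X^b X^b), so II-1 is X^B X^b, giving P(X^B X^b) = 1.

1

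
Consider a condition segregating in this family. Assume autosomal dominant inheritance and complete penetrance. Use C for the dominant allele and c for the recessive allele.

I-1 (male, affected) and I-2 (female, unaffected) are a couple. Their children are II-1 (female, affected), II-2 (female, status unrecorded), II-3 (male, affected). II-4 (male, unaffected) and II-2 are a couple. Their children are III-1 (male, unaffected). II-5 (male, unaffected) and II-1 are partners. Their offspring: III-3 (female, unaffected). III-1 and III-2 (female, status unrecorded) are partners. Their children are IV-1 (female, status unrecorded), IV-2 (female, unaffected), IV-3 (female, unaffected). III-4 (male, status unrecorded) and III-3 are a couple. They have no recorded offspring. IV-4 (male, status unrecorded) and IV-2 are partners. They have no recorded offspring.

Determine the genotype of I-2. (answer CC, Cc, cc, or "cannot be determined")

I-2 is unaffected, so I-2 is cc.

cc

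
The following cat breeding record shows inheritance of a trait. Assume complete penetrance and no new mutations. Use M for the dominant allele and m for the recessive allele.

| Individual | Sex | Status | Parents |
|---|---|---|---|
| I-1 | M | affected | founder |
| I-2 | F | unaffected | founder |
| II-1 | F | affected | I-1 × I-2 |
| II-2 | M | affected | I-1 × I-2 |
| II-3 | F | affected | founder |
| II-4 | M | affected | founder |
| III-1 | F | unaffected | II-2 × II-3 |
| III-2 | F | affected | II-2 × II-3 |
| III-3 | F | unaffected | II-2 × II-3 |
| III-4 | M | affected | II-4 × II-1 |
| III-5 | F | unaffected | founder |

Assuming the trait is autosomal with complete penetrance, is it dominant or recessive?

II-2 and II-3 are both affected yet have an unaffected child III-1. Under a recessive model two affected parents are homozygous and every child would be affected, so the trait cannot be recessive.

dominant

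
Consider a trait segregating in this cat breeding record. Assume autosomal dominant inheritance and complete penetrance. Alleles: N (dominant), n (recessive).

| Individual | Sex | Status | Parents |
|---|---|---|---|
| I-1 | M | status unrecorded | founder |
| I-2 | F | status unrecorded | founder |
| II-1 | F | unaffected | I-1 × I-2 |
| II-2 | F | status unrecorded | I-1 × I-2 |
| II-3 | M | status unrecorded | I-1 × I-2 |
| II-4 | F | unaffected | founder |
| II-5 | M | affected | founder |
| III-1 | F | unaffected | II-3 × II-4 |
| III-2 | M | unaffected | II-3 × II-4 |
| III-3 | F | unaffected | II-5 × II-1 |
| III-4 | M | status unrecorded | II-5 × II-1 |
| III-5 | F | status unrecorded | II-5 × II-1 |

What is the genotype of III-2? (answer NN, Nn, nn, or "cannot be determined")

III-2 is unaffected, so III-2 is nn.

nn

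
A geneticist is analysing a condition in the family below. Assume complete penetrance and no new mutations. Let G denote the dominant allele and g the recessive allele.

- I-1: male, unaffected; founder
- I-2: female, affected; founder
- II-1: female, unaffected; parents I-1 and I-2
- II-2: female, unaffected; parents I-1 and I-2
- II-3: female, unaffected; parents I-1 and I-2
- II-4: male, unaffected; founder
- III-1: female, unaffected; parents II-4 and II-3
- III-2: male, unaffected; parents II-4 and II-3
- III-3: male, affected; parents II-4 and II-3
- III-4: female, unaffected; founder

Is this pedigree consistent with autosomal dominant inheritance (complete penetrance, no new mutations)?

No

Under autosomal dominant, III-3 (affected, male) cannot arise from II-4 (unaffected) × II-3 (unaffected).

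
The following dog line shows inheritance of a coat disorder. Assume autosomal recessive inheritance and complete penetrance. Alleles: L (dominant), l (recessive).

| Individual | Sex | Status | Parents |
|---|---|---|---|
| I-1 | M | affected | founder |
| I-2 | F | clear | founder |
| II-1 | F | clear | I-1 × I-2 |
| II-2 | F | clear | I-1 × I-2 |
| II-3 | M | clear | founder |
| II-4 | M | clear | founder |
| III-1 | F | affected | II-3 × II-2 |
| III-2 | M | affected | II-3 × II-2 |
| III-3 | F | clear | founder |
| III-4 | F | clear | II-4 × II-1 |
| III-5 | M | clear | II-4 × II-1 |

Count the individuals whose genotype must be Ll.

Obligate heterozygotes: II-1 is clear so carries L and received l from I-1 (ll), so II-1 is Ll; II-2 is clear so carries L and received l from I-1 (ll), so II-2 is Ll; II-3 is clear so carries L and passed l to III-1 (ll), so II-3 is Ll.
Every other individual is either homozygous by phenotype or has at least one consistent homozygous assignment, so the count is 3.

3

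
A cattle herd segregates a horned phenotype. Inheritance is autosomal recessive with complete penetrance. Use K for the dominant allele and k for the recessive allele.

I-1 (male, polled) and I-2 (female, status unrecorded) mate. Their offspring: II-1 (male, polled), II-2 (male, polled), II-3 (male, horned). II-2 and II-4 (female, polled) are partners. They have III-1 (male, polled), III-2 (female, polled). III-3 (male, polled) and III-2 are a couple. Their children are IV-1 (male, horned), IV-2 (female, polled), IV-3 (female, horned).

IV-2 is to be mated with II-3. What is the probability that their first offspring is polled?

2/3

III-3 is polled so carries K and passed k to IV-1 (kk), so III-3 is Kk.
III-2 is polled so carries K and passed k to IV-1 (kk), so III-2 is Kk.
IV-2 is a polled offspring of III-3 (Kk) × III-2 (Kk), whose cross gives 1/4 KK : 1/2 Kk : 1/4 kk; conditioning on being polled, IV-2 is KK with probability 1/3, Kk with probability 2/3.
II-3 is horned, so II-3 is kk.
Summing over parental genotype combinations, P(offspring is polled) = 1/3·1 + 2/3·1/2 = 2/3.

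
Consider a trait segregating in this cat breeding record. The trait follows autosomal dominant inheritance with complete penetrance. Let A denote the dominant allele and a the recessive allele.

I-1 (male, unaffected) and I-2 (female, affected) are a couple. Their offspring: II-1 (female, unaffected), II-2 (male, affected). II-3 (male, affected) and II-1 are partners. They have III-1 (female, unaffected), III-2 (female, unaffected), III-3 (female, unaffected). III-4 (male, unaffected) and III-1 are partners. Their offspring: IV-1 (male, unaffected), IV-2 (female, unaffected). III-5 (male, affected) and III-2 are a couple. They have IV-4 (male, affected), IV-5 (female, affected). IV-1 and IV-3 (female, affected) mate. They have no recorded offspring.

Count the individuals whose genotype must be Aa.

5

Obligate heterozygotes: I-2 is affected so carries A and passed a to II-1 (aa), so I-2 is Aa; II-2 is affected so carries A and received a from I-1 (aa), so II-2 is Aa; II-3 is affected so carries A and passed a to III-1 (aa), so II-3 is Aa; IV-4 is affected so carries A and received a from III-2 (aa), so IV-4 is Aa; IV-5 is affected so carries A and received a from III-2 (aa), so IV-5 is Aa.
Every other individual is either homozygous by phenotype or has at least one consistent homozygous assignment, so the count is 5.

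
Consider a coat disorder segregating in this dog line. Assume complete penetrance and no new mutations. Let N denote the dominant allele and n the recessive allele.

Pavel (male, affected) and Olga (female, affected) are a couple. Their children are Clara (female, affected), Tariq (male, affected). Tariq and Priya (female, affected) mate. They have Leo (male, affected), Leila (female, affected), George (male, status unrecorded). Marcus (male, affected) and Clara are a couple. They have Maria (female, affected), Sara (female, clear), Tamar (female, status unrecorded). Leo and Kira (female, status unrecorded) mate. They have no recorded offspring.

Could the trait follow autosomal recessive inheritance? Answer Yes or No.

No

Under autosomal recessive, Sara (clear, female) cannot arise from Marcus (affected) × Clara (affected).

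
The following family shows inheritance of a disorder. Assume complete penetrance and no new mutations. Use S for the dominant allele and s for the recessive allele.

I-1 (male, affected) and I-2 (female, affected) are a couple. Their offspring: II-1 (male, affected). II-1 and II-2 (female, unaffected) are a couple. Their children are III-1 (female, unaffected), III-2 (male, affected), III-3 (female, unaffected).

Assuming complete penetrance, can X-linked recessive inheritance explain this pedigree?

A consistent assignment under X-linked recessive exists: I-1 X^s Y, I-2 X^s X^s, II-1 X^s Y, II-2 X^S X^s, III-1 X^S X^s, III-2 X^s Y, III-3 X^S X^s.
In this assignment every recorded phenotype matches its genotype and every non-founder's genotype is obtainable from its parents' genotypes, so the pedigree is consistent.

Yes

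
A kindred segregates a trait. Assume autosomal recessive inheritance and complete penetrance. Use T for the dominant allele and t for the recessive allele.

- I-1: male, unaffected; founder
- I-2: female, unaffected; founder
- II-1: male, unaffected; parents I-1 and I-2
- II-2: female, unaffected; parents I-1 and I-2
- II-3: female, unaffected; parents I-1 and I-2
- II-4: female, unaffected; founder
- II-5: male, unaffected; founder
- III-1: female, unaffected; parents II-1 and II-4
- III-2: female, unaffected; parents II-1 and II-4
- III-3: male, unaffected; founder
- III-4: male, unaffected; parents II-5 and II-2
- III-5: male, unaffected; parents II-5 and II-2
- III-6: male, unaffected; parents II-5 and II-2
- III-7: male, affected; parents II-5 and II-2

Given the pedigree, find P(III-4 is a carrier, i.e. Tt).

2/3

II-5 is unaffected so carries T and passed t to III-7 (tt), so II-5 is Tt.
II-2 is unaffected so carries T and passed t to III-7 (tt), so II-2 is Tt.
Their cross gives offspring ratios 1/4 TT : 1/2 Tt : 1/4 tt. Conditioning on III-4 being unaffected, P(Tt) = 1/2 / 3/4 = 2/3.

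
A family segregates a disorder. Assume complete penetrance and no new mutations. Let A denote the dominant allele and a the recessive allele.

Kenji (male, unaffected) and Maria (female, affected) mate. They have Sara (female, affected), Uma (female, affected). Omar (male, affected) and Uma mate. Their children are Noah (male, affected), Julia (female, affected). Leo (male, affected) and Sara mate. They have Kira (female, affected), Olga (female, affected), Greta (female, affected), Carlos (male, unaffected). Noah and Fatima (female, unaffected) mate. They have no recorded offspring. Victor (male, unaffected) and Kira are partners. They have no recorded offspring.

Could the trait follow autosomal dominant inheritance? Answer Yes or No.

Yes

A consistent assignment under autosomal dominant exists: Kenji aa, Maria AA, Sara Aa, Uma Aa, Omar AA, Leo Aa, Noah AA, Julia AA, Fatima aa, Kira AA, Olga AA, Greta AA, Carlos aa, Victor aa.
In this assignment every recorded phenotype matches its genotype and every non-founder's genotype is obtainable from its parents' genotypes, so the pedigree is consistent.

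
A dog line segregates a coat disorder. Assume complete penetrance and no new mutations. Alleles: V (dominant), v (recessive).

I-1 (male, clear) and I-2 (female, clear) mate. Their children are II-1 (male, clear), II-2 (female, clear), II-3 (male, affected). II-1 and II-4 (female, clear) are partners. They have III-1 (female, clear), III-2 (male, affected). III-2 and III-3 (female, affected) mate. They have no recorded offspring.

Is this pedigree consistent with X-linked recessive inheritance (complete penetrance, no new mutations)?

A consistent assignment under X-linked recessive exists: I-1 X^V Y, I-2 X^V X^v, II-1 X^V Y, II-2 X^V X^V, II-3 X^v Y, II-4 X^V X^v, III-1 X^V X^V, III-2 X^v Y, III-3 X^v X^v.
In this assignment every recorded phenotype matches its genotype and every non-founder's genotype is obtainable from its parents' genotypes, so the pedigree is consistent.

Yes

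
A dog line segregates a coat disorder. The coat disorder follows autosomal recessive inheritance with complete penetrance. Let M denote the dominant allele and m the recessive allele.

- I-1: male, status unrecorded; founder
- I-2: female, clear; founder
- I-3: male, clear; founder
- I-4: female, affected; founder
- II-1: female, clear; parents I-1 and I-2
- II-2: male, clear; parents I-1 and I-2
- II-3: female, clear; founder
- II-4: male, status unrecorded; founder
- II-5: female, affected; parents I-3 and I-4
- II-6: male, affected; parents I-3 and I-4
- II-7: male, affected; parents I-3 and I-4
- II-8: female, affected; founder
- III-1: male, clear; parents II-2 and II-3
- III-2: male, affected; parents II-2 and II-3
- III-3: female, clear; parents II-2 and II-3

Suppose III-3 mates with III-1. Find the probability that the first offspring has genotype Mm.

4/9

II-2 is clear so carries M and passed m to III-2 (mm), so II-2 is Mm.
II-3 is clear so carries M and passed m to III-2 (mm), so II-3 is Mm.
III-3 is a clear offspring of II-2 (Mm) × II-3 (Mm), whose cross gives 1/4 MM : 1/2 Mm : 1/4 mm; conditioning on being clear, III-3 is MM with probability 1/3, Mm with probability 2/3.
III-1 is a clear offspring of II-2 (Mm) × II-3 (Mm), whose cross gives 1/4 MM : 1/2 Mm : 1/4 mm; conditioning on being clear, III-1 is MM with probability 1/3, Mm with probability 2/3.
Summing over parental genotype combinations, P(offspring has genotype Mm) = 2/9·1/2 + 2/9·1/2 + 4/9·1/2 = 4/9.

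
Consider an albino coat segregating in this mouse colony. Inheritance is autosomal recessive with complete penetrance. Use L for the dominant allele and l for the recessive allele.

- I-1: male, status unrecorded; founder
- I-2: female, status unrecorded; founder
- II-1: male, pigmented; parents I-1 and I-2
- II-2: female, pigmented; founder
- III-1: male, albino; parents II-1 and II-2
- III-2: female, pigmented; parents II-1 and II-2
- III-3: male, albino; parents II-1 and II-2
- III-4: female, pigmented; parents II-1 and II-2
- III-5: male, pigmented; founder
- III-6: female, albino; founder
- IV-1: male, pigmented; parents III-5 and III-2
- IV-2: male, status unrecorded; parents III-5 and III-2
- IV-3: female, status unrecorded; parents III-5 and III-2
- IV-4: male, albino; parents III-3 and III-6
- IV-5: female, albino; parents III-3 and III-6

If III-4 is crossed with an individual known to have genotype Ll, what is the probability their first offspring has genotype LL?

II-1 is pigmented so carries L and passed l to III-1 (ll), so II-1 is Ll.
II-2 is pigmented so carries L and passed l to III-1 (ll), so II-2 is Ll.
III-4 is a pigmented offspring of II-1 (Ll) × II-2 (Ll), whose cross gives 1/4 LL : 1/2 Ll : 1/4 ll; conditioning on being pigmented, III-4 is LL with probability 1/3, Ll with probability 2/3.
Summing over parental genotype combinations, P(offspring has genotype LL) = 1/3·1/2 + 2/3·1/4 = 1/3.

1/3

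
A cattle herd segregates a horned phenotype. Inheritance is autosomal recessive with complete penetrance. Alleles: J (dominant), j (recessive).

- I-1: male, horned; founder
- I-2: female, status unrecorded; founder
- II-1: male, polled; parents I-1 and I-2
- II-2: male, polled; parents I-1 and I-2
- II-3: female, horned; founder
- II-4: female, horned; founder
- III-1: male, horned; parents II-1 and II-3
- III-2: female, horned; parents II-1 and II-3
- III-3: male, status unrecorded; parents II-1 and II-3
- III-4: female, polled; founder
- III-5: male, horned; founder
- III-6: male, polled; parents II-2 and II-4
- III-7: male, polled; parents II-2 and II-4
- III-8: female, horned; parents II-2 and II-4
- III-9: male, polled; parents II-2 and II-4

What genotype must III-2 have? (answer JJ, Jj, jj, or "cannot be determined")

jj

III-2 is horned, so III-2 is jj.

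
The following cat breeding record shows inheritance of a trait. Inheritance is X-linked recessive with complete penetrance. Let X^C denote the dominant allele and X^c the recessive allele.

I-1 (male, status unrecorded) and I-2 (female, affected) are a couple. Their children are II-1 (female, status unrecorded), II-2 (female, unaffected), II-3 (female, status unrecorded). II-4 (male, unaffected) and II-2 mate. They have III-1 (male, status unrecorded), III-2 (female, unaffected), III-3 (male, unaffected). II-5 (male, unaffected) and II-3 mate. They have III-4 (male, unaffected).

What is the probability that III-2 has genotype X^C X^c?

1/2

II-4 is unaffected, so II-4 is X^C Y.
II-2 is unaffected so carries C and received c from I-2 (X^c X^c), so II-2 is X^C X^c.
Their cross gives offspring ratios 1/2 X^C X^C : 1/2 X^C X^c. Conditioning on III-2 being unaffected, P(X^C X^c) = 1/2 / 1 = 1/2.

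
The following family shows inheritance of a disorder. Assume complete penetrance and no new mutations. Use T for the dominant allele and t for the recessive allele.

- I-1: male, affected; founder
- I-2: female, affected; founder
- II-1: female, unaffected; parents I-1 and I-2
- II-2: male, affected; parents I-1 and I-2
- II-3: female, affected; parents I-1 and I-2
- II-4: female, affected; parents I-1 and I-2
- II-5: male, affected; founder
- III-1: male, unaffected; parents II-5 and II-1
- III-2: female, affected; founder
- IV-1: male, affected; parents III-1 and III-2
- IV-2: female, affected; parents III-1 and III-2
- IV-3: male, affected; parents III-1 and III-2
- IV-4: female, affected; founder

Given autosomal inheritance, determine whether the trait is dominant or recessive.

I-1 and I-2 are both affected yet have an unaffected child II-1. Under a recessive model two affected parents are homozygous and every child would be affected, so the trait cannot be recessive.

dominant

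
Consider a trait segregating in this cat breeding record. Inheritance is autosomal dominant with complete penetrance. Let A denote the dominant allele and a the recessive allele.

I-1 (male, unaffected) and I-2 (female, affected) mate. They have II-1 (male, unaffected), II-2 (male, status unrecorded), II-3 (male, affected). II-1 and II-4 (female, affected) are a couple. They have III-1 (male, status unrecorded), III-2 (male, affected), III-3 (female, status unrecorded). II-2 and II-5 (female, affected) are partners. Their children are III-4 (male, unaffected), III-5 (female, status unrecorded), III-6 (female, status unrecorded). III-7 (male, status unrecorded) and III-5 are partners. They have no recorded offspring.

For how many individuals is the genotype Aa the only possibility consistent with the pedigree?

4

Obligate heterozygotes: I-2 is affected so carries A and passed a to II-1 (aa), so I-2 is Aa; II-3 is affected so carries A and received a from I-1 (aa), so II-3 is Aa; II-5 is affected so carries A and passed a to III-4 (aa), so II-5 is Aa; III-2 is affected so carries A and received a from II-1 (aa), so III-2 is Aa.
Every other individual is either homozygous by phenotype or has at least one consistent homozygous assignment, so the count is 4.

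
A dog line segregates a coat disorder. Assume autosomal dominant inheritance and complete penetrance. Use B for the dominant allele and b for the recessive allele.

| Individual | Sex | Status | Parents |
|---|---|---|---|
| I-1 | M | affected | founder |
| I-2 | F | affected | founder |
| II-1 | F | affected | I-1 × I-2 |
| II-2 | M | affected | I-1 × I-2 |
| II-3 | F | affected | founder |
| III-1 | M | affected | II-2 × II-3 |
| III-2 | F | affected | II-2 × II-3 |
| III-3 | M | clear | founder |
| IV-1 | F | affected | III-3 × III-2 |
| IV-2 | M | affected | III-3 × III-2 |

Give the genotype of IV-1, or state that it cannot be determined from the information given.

Bb

From phenotype alone, IV-1 is BB or Bb.
IV-1 is affected so carries B and received b from III-3 (bb), so IV-1 is Bb.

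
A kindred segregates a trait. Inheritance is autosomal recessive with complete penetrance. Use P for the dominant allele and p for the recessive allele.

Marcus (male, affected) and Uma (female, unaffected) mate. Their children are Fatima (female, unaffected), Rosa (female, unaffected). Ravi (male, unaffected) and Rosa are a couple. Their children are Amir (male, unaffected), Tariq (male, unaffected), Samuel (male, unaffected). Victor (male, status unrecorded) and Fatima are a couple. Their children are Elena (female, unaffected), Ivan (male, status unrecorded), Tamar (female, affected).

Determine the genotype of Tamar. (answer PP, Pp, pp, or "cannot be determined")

pp

Tamar is affected, so Tamar is pp.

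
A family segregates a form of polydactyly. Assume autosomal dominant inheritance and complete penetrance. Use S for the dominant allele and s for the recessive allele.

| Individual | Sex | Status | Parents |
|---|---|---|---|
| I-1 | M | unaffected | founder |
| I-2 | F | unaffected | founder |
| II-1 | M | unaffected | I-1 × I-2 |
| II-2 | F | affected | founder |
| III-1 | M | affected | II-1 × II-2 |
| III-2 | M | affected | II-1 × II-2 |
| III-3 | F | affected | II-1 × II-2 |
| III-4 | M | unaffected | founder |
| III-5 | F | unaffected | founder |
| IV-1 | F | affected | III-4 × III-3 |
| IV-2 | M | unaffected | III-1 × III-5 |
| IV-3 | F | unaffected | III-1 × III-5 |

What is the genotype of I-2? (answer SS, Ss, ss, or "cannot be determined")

ss

I-2 is unaffected, so I-2 is ss.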